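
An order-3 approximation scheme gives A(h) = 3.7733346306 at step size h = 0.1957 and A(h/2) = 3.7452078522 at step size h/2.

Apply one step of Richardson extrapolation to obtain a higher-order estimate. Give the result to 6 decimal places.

3.741190

Leading term ∝ h^3; use weight 8 = 2^3.
Numerator 8*A(h/2) − A(h) = 8*3.7452078522 − 3.7733346306 = 26.1883281870
Divide by 2^3 − 1 = 7.
26.1883281870 ÷ 7 = 3.7411897410
Gap between inputs: 2.813e-02; correction applied: −0.0040181112.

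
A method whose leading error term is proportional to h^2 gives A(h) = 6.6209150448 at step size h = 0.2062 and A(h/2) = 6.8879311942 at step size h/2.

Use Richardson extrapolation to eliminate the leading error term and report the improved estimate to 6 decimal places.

6.976937

Order 2 gives 2^r = 4 and 2^r − 1 = 3.
4×6.8879311942 = 27.5517247768; subtract 6.6209150448 → 20.9308097320
Divide by 2^2 − 1 = 3.
20.9308097320 ÷ 3 = 6.9769365773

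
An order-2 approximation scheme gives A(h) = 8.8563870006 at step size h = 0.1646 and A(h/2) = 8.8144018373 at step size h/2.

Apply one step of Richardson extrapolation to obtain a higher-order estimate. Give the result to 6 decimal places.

8.800407

With r = 2 the leading error scales as h^2, so the weight is 2^2 = 4.
Weighted: 35.2576073492 − 8.8563870006 = 26.4012203486
Extrapolated: 26.4012203486 / 3 = 8.8004067829
Gap between inputs: 4.199e-02; correction applied: −0.0139950544.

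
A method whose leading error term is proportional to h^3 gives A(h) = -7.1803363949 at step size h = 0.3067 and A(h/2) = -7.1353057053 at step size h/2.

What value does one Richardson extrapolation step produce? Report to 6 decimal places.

-7.128873

r = 3, so 2^r = 8.
2^3·A(h/2) = -57.0824456424; minus A(h) gives -49.9021092475.
Denominator 8 − 1 = 7.
Result: -7.1288727496
Correction |R − A(h/2)| = 6.433e-03; gap |A(h/2) − A(h)| = 4.503e-02.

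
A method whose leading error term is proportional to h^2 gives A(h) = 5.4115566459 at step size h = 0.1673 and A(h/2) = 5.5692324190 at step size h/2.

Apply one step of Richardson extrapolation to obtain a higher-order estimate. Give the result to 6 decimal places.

Error is O(h^2); halving h shrinks it by 2^2 = 4.
Weighted: 22.2769296760 − 5.4115566459 = 16.8653730301
16.8653730301 ÷ 3 = 5.6217910100
Gap between inputs: 1.577e-01; correction applied: +0.0525585910.

5.621791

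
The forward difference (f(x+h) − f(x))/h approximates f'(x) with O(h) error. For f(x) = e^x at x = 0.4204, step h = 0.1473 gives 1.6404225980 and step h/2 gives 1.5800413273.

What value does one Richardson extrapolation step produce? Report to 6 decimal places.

r = 1: numerator weight 2, denominator 1.
Weighted: 3.1600826546 − 1.6404225980 = 1.5196600566
Denominator 2 − 1 = 1.
1.5196600566 ÷ 1 = 1.5196600566

1.519660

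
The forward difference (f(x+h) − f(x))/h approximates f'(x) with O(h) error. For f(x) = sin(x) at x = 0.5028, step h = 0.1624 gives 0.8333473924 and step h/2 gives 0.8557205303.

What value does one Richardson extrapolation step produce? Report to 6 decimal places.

0.878094

r = 1: numerator weight 2, denominator 1.
Numerator 2*A(h/2) − A(h) = 2*0.8557205303 − 0.8333473924 = 0.8780936682
Denominator 2 − 1 = 1.
0.8780936682 ÷ 1 = 0.8780936682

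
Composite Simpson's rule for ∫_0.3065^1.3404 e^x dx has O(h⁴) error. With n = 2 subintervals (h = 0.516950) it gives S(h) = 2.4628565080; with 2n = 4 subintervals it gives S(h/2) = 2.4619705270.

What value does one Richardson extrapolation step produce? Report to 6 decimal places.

Error is O(h^4); halving h shrinks it by 2^4 = 16.
Weighted: 39.3915284320 − 2.4628565080 = 36.9286719240
Divide by 2^4 − 1 = 15.
Result: 2.4619114616

2.461911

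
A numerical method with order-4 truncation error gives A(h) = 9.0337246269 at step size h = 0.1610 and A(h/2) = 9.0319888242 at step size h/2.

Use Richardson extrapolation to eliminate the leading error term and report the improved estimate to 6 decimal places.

Method order is 4; weight 2^4 = 16.
Difference of the inputs: 9.0319888242 − 9.0337246269 = -0.0017358027
Correction (A(h/2) − A(h))/(16 − 1) = (-0.0017358027)/15 = -0.0001157202
R = A(h/2) + (A(h/2) − A(h))/15 = 9.0319888242 − 0.0001157202 = 9.0318731040
Gap between inputs: 1.736e-03; correction applied: −0.0001157202.

9.031873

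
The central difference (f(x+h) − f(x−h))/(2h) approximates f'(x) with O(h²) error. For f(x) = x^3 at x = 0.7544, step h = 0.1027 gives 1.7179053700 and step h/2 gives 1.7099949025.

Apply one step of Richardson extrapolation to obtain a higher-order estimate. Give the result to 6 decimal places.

Order 2 gives 2^r = 4 and 2^r − 1 = 3.
2^2·A(h/2) = 6.8399796100; minus A(h) gives 5.1220742400.
(4·1.7099949025 − 1.7179053700)/(4 − 1) = 1.7073580800
Correction |R − A(h/2)| = 2.637e-03; gap |A(h/2) − A(h)| = 7.910e-03.

1.707358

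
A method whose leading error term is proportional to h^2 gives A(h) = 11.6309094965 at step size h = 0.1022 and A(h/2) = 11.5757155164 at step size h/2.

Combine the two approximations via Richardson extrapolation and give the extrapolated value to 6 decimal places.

11.557318

With r = 2 the leading error scales as h^2, so the weight is 2^2 = 4.
Difference of the inputs: 11.5757155164 − 11.6309094965 = -0.0551939801
Correction (A(h/2) − A(h))/(4 − 1) = (-0.0551939801)/3 = -0.0183979934
R = 11.5757155164 − 0.0183979934 = 11.5573175230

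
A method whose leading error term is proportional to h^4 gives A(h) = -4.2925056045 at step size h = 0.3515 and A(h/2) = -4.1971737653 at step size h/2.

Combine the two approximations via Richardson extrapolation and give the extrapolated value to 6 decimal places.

-4.190818

With r = 4 the leading error scales as h^4, so the weight is 2^4 = 16.
2^4 × A(h/2) = -67.1547802448; minus A(h) gives -62.8622746403.
(16 × (-4.1971737653) − (-4.2925056045))/(16 − 1) = -4.1908183094
Shift from A(h/2): +0.0063554559.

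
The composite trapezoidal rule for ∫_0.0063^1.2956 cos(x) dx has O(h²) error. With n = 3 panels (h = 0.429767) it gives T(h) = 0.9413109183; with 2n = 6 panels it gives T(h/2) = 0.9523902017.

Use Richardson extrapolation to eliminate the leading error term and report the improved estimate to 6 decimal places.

The method has order 2: 2^2 = 4.
Numerator 4*A(h/2) − A(h) = 4*0.9523902017 − 0.9413109183 = 2.8682498885
(4*0.9523902017 − 0.9413109183)/(4 − 1) = 0.9560832962

0.956083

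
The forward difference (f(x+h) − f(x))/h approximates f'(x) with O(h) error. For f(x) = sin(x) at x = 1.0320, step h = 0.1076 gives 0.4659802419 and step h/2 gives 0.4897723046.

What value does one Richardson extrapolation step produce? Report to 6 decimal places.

Leading term ∝ h^1; use weight 2 = 2^1.
Weighted: 0.9795446092 − 0.4659802419 = 0.5135643673
R = 0.5135643673/1 = 0.5135643673

0.513564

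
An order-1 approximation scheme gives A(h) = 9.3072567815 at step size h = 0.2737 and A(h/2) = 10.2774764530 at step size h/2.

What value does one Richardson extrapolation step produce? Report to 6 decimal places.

11.247696

With r = 1 the leading error scales as h^1, so the weight is 2^1 = 2.
2^1×A(h/2) = 20.5549529060; minus A(h) gives 11.2476961245.
R = 11.2476961245/1 = 11.2476961245
Shift from A(h/2): +0.9702196715.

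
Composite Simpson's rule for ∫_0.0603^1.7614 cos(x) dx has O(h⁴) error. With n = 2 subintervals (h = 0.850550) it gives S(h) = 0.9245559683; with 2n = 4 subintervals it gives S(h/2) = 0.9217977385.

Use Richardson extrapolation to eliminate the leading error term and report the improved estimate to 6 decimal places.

0.921614

r = 4, so 2^r = 16.
Numerator 16·A(h/2) − A(h) = 16·0.9217977385 − 0.9245559683 = 13.8242078477
Divide by 2^4 − 1 = 15.
Extrapolated: 13.8242078477 / 15 = 0.9216138565
Gap between inputs: 2.758e-03; correction applied: −0.0001838820.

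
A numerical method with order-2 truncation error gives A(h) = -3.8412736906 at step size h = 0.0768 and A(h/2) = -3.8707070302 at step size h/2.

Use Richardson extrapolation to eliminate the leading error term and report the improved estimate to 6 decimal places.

Error is O(h^2); halving h shrinks it by 2^2 = 4.
2^2*A(h/2) = -15.4828281208; minus A(h) gives -11.6415544302.
Denominator 4 − 1 = 3.
(-11.6415544302) ÷ 3 = -3.8805181434

-3.880518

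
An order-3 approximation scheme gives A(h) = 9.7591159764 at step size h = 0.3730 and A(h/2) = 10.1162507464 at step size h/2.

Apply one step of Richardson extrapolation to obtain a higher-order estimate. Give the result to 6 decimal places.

10.167270

With r = 3 the leading error scales as h^3, so the weight is 2^3 = 8.
8×10.1162507464 = 80.9300059712; 80.9300059712 − 9.7591159764 = 71.1708899948
Divide by 2^3 − 1 = 7.
Result: 10.1672699993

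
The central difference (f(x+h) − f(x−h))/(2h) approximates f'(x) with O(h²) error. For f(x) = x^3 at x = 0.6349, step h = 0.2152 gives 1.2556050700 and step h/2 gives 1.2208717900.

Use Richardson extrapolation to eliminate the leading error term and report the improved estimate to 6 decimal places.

1.209294

r = 2: numerator weight 4, denominator 3.
4 × 1.2208717900 − 1.2556050700 = 3.6278820900
Divide by 2^2 − 1 = 3.
Result: 1.2092940300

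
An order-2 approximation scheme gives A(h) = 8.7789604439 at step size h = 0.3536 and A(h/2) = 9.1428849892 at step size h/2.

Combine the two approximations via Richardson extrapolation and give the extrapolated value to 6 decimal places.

r = 2, so 2^r = 4.
4·9.1428849892 = 36.5715399568; subtract 8.7789604439 → 27.7925795129
Denominator 4 − 1 = 3.
(4·9.1428849892 − 8.7789604439)/(4 − 1) = 9.2641931710
Shift from A(h/2): +0.1213081818.

9.264193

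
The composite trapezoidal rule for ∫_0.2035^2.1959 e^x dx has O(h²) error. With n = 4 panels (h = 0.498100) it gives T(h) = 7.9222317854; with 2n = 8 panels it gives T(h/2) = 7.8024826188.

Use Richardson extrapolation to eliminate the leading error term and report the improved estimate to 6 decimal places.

The method has order 2: 2^2 = 4.
Weighted: 31.2099304752 − 7.9222317854 = 23.2876986898
Divide by 2^2 − 1 = 3.
So the Richardson estimate is 7.7625662299.
Gap between inputs: 1.197e-01; correction applied: −0.0399163889.

7.762566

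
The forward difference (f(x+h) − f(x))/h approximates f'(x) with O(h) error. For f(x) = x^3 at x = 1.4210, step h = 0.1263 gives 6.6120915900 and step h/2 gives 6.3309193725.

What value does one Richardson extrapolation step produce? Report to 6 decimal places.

6.049747

With r = 1 the leading error scales as h^1, so the weight is 2^1 = 2.
2 × 6.3309193725 = 12.6618387450; 12.6618387450 − 6.6120915900 = 6.0497471550
Denominator 2 − 1 = 1.
So the Richardson estimate is 6.0497471550.
Shift from A(h/2): −0.2811722175.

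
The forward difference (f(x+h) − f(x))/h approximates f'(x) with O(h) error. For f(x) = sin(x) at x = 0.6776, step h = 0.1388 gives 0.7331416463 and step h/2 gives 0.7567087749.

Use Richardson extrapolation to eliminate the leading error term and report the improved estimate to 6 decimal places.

0.780276

With r = 1 the leading error scales as h^1, so the weight is 2^1 = 2.
2*0.7567087749 = 1.5134175498; subtract 0.7331416463 → 0.7802759035
(2*0.7567087749 − 0.7331416463)/(2 − 1) = 0.7802759035
Gap between inputs: 2.357e-02; correction applied: +0.0235671286.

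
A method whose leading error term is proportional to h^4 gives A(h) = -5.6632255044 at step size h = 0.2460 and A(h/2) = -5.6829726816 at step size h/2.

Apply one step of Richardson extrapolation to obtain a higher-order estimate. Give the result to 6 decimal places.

-5.684289

The method has order 4: 2^4 = 16.
A(h/2) − A(h) = -5.6829726816 − (-5.6632255044) = -0.0197471772
Correction (A(h/2) − A(h))/(16 − 1) = (-0.0197471772)/15 = -0.0013164785
R = -5.6829726816 − 0.0013164785 = -5.6842891601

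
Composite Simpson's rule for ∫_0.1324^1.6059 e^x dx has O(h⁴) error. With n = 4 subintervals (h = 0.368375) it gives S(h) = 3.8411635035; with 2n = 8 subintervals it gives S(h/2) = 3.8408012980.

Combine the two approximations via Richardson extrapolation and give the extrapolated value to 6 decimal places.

3.840777

Order 4 gives 2^r = 16 and 2^r − 1 = 15.
16 × 3.8408012980 − 3.8411635035 = 57.6116572645
Denominator 16 − 1 = 15.
57.6116572645 ÷ 15 = 3.8407771510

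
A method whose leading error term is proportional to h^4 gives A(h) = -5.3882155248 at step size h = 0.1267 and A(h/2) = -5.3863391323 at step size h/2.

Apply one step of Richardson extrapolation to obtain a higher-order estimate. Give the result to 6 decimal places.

-5.386214

Order 4 gives 2^r = 16 and 2^r − 1 = 15.
16*(-5.3863391323) = -86.1814261168; (-86.1814261168) − (-5.3882155248) = -80.7932105920
Denominator 16 − 1 = 15.
Result: -5.3862140395
Shift from A(h/2): +0.0001250928.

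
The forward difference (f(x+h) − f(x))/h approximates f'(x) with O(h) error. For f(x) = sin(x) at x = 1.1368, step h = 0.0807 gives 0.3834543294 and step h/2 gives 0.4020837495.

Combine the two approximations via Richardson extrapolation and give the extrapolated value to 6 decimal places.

r = 1: numerator weight 2, denominator 1.
2*0.4020837495 − 0.3834543294 = 0.4207131696
Denominator 2 − 1 = 1.
So the Richardson estimate is 0.4207131696.

0.420713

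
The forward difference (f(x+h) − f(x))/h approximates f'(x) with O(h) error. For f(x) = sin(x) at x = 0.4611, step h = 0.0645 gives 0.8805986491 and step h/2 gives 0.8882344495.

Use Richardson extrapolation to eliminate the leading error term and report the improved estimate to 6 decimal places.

0.895870

r = 1, so 2^r = 2.
2*0.8882344495 = 1.7764688990; 1.7764688990 − 0.8805986491 = 0.8958702499
Extrapolated: 0.8958702499 / 1 = 0.8958702499
Correction |R − A(h/2)| = 7.636e-03; gap |A(h/2) − A(h)| = 7.636e-03.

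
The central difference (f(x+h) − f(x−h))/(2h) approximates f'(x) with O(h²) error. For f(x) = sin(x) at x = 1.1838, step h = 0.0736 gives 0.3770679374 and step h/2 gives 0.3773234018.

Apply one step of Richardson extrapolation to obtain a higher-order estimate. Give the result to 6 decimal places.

0.377409

Method order is 2; weight 2^2 = 4.
Top: 4(0.3773234018) − (0.3770679374) = 1.1322256698
Divide by 2^2 − 1 = 3.
(4×0.3773234018 − 0.3770679374)/(4 − 1) = 0.3774085566
Gap between inputs: 2.555e-04; correction applied: +0.0000851548.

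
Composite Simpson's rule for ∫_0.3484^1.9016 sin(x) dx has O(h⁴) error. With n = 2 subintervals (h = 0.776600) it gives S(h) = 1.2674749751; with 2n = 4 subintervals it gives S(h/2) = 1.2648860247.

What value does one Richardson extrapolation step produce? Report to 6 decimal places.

r = 4, so 2^r = 16.
A(h/2) − A(h) = 1.2648860247 − 1.2674749751 = -0.0025889504
Correction (A(h/2) − A(h))/(16 − 1) = (-0.0025889504)/15 = -0.0001725967
R = 1.2648860247 − 0.0001725967 = 1.2647134280

1.264713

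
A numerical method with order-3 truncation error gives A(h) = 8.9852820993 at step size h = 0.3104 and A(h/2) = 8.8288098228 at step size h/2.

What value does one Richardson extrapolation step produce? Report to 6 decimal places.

8.806457

r = 3: numerator weight 8, denominator 7.
2^3×A(h/2) = 70.6304785824; minus A(h) gives 61.6451964831.
Denominator 8 − 1 = 7.
R = 61.6451964831/7 = 8.8064566404
Correction |R − A(h/2)| = 2.235e-02; gap |A(h/2) − A(h)| = 1.565e-01.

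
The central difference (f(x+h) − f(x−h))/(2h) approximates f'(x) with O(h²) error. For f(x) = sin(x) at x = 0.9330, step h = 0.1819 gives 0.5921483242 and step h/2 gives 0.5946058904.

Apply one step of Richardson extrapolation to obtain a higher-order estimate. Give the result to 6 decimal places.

0.595425

Order 2 gives 2^r = 4 and 2^r − 1 = 3.
Weighted: 2.3784235616 − 0.5921483242 = 1.7862752374
Denominator 4 − 1 = 3.
R = 1.7862752374/3 = 0.5954250791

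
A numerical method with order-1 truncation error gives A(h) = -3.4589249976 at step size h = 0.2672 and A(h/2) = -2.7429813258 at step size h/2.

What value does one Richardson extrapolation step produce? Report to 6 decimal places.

r = 1, so 2^r = 2.
2·(-2.7429813258) − (-3.4589249976) = -2.0270376540
R = (-2.0270376540)/1 = -2.0270376540
Gap between inputs: 7.159e-01; correction applied: +0.7159436718.

-2.027038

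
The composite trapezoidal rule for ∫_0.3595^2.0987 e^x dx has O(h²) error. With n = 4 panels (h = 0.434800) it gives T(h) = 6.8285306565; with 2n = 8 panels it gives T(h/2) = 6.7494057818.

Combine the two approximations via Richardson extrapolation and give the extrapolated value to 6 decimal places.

Leading term ∝ h^2; use weight 4 = 2^2.
4 × 6.7494057818 = 26.9976231272; subtract 6.8285306565 → 20.1690924707
Divide by 2^2 − 1 = 3.
20.1690924707 ÷ 3 = 6.7230308236
Gap between inputs: 7.912e-02; correction applied: −0.0263749582.

6.723031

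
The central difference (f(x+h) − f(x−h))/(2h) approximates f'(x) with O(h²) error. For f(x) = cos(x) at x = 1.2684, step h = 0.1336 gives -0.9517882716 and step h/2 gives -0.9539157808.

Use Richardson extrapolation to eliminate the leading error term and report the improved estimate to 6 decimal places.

-0.954625

r = 2: numerator weight 4, denominator 3.
Weighted: (-3.8156631232) − (-0.9517882716) = -2.8638748516
Denominator 4 − 1 = 3.
R = (-2.8638748516)/3 = -0.9546249505
Gap between inputs: 2.128e-03; correction applied: −0.0007091697.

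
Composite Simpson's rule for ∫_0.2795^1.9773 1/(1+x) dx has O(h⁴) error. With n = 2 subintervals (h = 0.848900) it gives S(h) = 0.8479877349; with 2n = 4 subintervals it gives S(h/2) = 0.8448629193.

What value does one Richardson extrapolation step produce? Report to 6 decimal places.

r = 4, so 2^r = 16.
Numerator 16·A(h/2) − A(h) = 16·0.8448629193 − 0.8479877349 = 12.6698189739
Denominator 16 − 1 = 15.
So the Richardson estimate is 0.8446545983.

0.844655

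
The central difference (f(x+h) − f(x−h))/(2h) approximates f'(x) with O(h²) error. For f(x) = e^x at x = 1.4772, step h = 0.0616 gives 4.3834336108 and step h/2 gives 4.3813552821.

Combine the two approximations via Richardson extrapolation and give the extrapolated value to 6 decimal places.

4.380663

Error is O(h^2); halving h shrinks it by 2^2 = 4.
4×4.3813552821 = 17.5254211284; subtract 4.3834336108 → 13.1419875176
Denominator 4 − 1 = 3.
Extrapolated: 13.1419875176 / 3 = 4.3806625059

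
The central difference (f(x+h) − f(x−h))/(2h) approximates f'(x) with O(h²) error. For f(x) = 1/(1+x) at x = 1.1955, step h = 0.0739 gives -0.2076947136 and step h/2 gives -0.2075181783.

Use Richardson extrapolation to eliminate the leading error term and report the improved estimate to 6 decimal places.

The method has order 2: 2^2 = 4.
Weighted: (-0.8300727132) − (-0.2076947136) = -0.6223779996
Divide by 2^2 − 1 = 3.
(-0.6223779996) ÷ 3 = -0.2074593332
Correction |R − A(h/2)| = 5.885e-05; gap |A(h/2) − A(h)| = 1.765e-04.

-0.207459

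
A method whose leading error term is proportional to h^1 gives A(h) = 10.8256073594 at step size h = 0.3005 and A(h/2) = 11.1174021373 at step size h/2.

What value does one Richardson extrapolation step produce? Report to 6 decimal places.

r = 1, so 2^r = 2.
Weighted: 22.2348042746 − 10.8256073594 = 11.4091969152
Denominator 2 − 1 = 1.
(2 × 11.1174021373 − 10.8256073594)/(2 − 1) = 11.4091969152

11.409197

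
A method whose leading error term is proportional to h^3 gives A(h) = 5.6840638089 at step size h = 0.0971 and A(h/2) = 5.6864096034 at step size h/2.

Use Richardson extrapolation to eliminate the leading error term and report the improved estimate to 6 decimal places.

Leading term ∝ h^3; use weight 8 = 2^3.
8 × 5.6864096034 − 5.6840638089 = 39.8072130183
Divide by 2^3 − 1 = 7.
Extrapolated: 39.8072130183 / 7 = 5.6867447169
Shift from A(h/2): +0.0003351135.

5.686745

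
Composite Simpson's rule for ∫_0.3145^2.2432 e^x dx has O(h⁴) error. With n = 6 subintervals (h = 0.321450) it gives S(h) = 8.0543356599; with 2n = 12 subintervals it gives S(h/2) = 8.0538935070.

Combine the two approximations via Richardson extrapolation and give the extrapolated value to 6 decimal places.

The method has order 4: 2^4 = 16.
Top: 16(8.0538935070) − (8.0543356599) = 120.8079604521
Extrapolated: 120.8079604521 / 15 = 8.0538640301
Correction |R − A(h/2)| = 2.948e-05; gap |A(h/2) − A(h)| = 4.422e-04.

8.053864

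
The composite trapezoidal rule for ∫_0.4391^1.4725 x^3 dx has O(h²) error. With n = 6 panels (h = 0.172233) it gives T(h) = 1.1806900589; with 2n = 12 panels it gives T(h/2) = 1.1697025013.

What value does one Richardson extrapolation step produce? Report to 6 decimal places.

1.166040

r = 2, so 2^r = 4.
Top: 4(1.1697025013) − (1.1806900589) = 3.4981199463
(4·1.1697025013 − 1.1806900589)/(4 − 1) = 1.1660399821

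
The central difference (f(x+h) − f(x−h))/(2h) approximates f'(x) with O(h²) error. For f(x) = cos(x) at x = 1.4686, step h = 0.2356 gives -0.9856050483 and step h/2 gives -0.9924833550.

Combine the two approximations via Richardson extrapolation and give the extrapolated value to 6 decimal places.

-0.994776

With r = 2 the leading error scales as h^2, so the weight is 2^2 = 4.
Numerator 4*A(h/2) − A(h) = 4*(-0.9924833550) − (-0.9856050483) = -2.9843283717
(4*(-0.9924833550) − (-0.9856050483))/(4 − 1) = -0.9947761239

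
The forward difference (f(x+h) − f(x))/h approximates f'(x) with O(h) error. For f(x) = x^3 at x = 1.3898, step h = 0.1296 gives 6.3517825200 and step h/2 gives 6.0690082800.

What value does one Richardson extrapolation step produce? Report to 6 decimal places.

5.786234

The method has order 1: 2^1 = 2.
2 × 6.0690082800 − 6.3517825200 = 5.7862340400
Denominator 2 − 1 = 1.
Result: 5.7862340400
Shift from A(h/2): −0.2827742400.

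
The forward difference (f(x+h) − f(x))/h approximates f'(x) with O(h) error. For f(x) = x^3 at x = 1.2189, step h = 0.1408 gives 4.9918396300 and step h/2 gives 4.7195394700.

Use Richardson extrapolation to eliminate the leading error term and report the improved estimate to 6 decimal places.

4.447239

r = 1, so 2^r = 2.
2×4.7195394700 = 9.4390789400; subtract 4.9918396300 → 4.4472393100
(2×4.7195394700 − 4.9918396300)/(2 − 1) = 4.4472393100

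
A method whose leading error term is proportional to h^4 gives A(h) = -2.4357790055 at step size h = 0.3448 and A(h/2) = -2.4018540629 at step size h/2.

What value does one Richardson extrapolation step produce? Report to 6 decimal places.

Error is O(h^4); halving h shrinks it by 2^4 = 16.
A(h/2) − A(h) = -2.4018540629 − (-2.4357790055) = 0.0339249426
Correction (A(h/2) − A(h))/(16 − 1) = 0.0339249426/15 = 0.0022616628
R = A(h/2) + (A(h/2) − A(h))/15 = -2.4018540629 + 0.0022616628 = -2.3995924001
Shift from A(h/2): +0.0022616628.

-2.399592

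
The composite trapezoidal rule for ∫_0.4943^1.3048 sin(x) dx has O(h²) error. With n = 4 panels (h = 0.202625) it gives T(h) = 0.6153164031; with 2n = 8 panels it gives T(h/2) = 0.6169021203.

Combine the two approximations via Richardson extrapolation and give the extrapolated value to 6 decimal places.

0.617431

Leading term ∝ h^2; use weight 4 = 2^2.
4*0.6169021203 = 2.4676084812; 2.4676084812 − 0.6153164031 = 1.8522920781
1.8522920781 ÷ 3 = 0.6174306927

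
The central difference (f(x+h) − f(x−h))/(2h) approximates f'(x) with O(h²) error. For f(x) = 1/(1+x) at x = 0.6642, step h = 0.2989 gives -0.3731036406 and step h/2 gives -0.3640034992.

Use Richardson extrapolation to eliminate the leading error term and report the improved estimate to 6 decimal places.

r = 2, so 2^r = 4.
Numerator 4*A(h/2) − A(h) = 4*(-0.3640034992) − (-0.3731036406) = -1.0829103562
Denominator 4 − 1 = 3.
(-1.0829103562) ÷ 3 = -0.3609701187

-0.360970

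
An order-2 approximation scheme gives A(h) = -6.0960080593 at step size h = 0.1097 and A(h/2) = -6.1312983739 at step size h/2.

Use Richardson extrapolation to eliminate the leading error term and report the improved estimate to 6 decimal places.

Order 2 gives 2^r = 4 and 2^r − 1 = 3.
4·(-6.1312983739) = -24.5251934956; (-24.5251934956) − (-6.0960080593) = -18.4291854363
Denominator 4 − 1 = 3.
(4·(-6.1312983739) − (-6.0960080593))/(4 − 1) = -6.1430618121

-6.143062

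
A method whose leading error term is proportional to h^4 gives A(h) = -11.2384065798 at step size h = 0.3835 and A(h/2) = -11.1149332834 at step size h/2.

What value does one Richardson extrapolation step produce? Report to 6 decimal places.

The method has order 4: 2^4 = 16.
16*(-11.1149332834) = -177.8389325344; (-177.8389325344) − (-11.2384065798) = -166.6005259546
Extrapolated: (-166.6005259546) / 15 = -11.1067017303

-11.106702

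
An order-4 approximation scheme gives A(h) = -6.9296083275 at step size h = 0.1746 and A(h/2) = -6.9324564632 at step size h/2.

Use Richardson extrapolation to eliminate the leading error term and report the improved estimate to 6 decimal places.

With r = 4 the leading error scales as h^4, so the weight is 2^4 = 16.
Difference of the inputs: -6.9324564632 − (-6.9296083275) = -0.0028481357
Correction (A(h/2) − A(h))/(16 − 1) = (-0.0028481357)/15 = -0.0001898757
R = -6.9324564632 − 0.0001898757 = -6.9326463389

-6.932646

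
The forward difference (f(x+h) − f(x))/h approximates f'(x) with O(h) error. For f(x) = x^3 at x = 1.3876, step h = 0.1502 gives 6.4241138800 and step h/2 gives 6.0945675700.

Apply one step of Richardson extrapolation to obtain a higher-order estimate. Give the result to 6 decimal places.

5.765021

The method has order 1: 2^1 = 2.
2 × 6.0945675700 = 12.1891351400; 12.1891351400 − 6.4241138800 = 5.7650212600
Denominator 2 − 1 = 1.
(2 × 6.0945675700 − 6.4241138800)/(2 − 1) = 5.7650212600
Shift from A(h/2): −0.3295463100.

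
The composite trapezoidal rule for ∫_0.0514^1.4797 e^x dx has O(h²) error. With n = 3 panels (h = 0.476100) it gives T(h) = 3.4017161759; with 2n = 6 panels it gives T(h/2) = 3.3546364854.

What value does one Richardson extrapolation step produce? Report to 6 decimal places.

3.338943

Order 2 gives 2^r = 4 and 2^r − 1 = 3.
Top: 4(3.3546364854) − (3.4017161759) = 10.0168297657
Divide by 2^2 − 1 = 3.
Extrapolated: 10.0168297657 / 3 = 3.3389432552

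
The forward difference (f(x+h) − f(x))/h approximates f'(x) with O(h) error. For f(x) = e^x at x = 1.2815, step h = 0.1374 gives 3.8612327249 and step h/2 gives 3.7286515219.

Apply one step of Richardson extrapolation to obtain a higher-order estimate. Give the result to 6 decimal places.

Error is O(h^1); halving h shrinks it by 2^1 = 2.
2×3.7286515219 = 7.4573030438; 7.4573030438 − 3.8612327249 = 3.5960703189
Denominator 2 − 1 = 1.
R = 3.5960703189/1 = 3.5960703189
Gap between inputs: 1.326e-01; correction applied: −0.1325812030.

3.596070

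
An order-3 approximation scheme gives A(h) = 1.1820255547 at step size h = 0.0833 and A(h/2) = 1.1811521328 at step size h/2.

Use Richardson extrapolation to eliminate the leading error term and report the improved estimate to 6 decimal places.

Method order is 3; weight 2^3 = 8.
Weighted: 9.4492170624 − 1.1820255547 = 8.2671915077
Divide by 2^3 − 1 = 7.
Extrapolated: 8.2671915077 / 7 = 1.1810273582

1.181027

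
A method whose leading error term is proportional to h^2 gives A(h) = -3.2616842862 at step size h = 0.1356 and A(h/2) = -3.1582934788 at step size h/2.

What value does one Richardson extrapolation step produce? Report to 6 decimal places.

Method order is 2; weight 2^2 = 4.
2^2·A(h/2) = -12.6331739152; minus A(h) gives -9.3714896290.
(-9.3714896290) ÷ 3 = -3.1238298763
Shift from A(h/2): +0.0344636025.

-3.123830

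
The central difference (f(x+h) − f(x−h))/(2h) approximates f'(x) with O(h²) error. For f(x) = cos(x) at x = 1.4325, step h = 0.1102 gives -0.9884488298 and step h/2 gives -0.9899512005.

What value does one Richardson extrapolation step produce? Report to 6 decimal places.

Error is O(h^2); halving h shrinks it by 2^2 = 4.
4×(-0.9899512005) = -3.9598048020; subtract (-0.9884488298) → -2.9713559722
Divide by 2^2 − 1 = 3.
(4×(-0.9899512005) − (-0.9884488298))/(4 − 1) = -0.9904519907
Shift from A(h/2): −0.0005007902.

-0.990452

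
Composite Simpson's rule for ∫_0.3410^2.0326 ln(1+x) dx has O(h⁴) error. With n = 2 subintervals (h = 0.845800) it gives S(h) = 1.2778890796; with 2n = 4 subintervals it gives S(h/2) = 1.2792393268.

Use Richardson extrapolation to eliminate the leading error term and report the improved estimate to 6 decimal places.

1.279329

Error is O(h^4); halving h shrinks it by 2^4 = 16.
Top: 16(1.2792393268) − (1.2778890796) = 19.1899401492
Extrapolated: 19.1899401492 / 15 = 1.2793293433
Shift from A(h/2): +0.0000900165.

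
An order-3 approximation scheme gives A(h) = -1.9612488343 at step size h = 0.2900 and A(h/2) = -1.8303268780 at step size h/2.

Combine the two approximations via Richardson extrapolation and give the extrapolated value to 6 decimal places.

Leading term ∝ h^3; use weight 8 = 2^3.
Top: 8(-1.8303268780) − (-1.9612488343) = -12.6813661897
(8·(-1.8303268780) − (-1.9612488343))/(8 − 1) = -1.8116237414

-1.811624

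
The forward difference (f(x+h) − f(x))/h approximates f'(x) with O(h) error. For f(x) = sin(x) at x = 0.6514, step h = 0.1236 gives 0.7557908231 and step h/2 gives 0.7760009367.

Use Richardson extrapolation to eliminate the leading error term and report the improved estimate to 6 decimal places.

With r = 1 the leading error scales as h^1, so the weight is 2^1 = 2.
Top: 2(0.7760009367) − (0.7557908231) = 0.7962110503
Divide by 2^1 − 1 = 1.
So the Richardson estimate is 0.7962110503.

0.796211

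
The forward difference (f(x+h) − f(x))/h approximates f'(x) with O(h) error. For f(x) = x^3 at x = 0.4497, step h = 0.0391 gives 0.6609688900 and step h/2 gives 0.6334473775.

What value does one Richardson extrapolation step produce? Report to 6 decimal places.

0.605926

Error is O(h^1); halving h shrinks it by 2^1 = 2.
2 × 0.6334473775 = 1.2668947550; subtract 0.6609688900 → 0.6059258650
0.6059258650 ÷ 1 = 0.6059258650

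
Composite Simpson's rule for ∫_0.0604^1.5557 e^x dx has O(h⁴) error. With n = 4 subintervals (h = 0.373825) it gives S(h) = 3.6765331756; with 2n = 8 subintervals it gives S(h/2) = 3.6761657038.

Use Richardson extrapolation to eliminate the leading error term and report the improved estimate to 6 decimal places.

Error is O(h^4); halving h shrinks it by 2^4 = 16.
Numerator 16*A(h/2) − A(h) = 16*3.6761657038 − 3.6765331756 = 55.1421180852
Extrapolated: 55.1421180852 / 15 = 3.6761412057

3.676141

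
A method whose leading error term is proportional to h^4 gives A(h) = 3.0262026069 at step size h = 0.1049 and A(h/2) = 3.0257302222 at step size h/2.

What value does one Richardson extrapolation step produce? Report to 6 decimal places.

Leading term ∝ h^4; use weight 16 = 2^4.
16·3.0257302222 = 48.4116835552; 48.4116835552 − 3.0262026069 = 45.3854809483
Extrapolated: 45.3854809483 / 15 = 3.0256987299
Shift from A(h/2): −0.0000314923.

3.025699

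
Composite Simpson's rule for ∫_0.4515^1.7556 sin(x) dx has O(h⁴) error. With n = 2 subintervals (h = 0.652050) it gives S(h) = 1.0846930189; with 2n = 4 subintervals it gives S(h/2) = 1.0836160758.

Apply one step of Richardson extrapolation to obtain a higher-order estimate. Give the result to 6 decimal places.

1.083544

Method order is 4; weight 2^4 = 16.
A(h/2) − A(h) = 1.0836160758 − 1.0846930189 = -0.0010769431
Correction (A(h/2) − A(h))/(16 − 1) = (-0.0010769431)/15 = -0.0000717962
R = A(h/2) + (A(h/2) − A(h))/15 = 1.0836160758 − 0.0000717962 = 1.0835442796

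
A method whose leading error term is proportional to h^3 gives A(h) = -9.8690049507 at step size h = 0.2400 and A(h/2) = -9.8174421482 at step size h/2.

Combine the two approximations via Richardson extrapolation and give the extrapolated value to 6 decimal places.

-9.810076

r = 3: numerator weight 8, denominator 7.
8·(-9.8174421482) = -78.5395371856; subtract (-9.8690049507) → -68.6705322349
Divide by 2^3 − 1 = 7.
R = (-68.6705322349)/7 = -9.8100760336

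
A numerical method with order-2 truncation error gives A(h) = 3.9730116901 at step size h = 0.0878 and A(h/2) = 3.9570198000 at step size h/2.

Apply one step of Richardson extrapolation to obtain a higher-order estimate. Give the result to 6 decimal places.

3.951689

r = 2, so 2^r = 4.
Top: 4(3.9570198000) − (3.9730116901) = 11.8550675099
Divide by 2^2 − 1 = 3.
(4×3.9570198000 − 3.9730116901)/(4 − 1) = 3.9516891700
Correction |R − A(h/2)| = 5.331e-03; gap |A(h/2) − A(h)| = 1.599e-02.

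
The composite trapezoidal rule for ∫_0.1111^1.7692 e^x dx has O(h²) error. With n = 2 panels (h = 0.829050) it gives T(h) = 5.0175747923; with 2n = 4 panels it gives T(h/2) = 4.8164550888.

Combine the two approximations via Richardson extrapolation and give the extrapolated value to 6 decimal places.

4.749415

Method order is 2; weight 2^2 = 4.
Top: 4(4.8164550888) − (5.0175747923) = 14.2482455629
Extrapolated: 14.2482455629 / 3 = 4.7494151876
Shift from A(h/2): −0.0670399012.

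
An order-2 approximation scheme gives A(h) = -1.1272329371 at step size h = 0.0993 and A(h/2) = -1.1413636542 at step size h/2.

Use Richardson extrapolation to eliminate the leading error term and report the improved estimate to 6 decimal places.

-1.146074

With r = 2 the leading error scales as h^2, so the weight is 2^2 = 4.
4*(-1.1413636542) = -4.5654546168; subtract (-1.1272329371) → -3.4382216797
Divide by 2^2 − 1 = 3.
So the Richardson estimate is -1.1460738932.
Shift from A(h/2): −0.0047102390.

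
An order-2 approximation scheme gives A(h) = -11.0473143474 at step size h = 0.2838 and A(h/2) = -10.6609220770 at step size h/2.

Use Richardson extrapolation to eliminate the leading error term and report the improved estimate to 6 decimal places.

Leading term ∝ h^2; use weight 4 = 2^2.
4×(-10.6609220770) − (-11.0473143474) = -31.5963739606
(-31.5963739606) ÷ 3 = -10.5321246535

-10.532125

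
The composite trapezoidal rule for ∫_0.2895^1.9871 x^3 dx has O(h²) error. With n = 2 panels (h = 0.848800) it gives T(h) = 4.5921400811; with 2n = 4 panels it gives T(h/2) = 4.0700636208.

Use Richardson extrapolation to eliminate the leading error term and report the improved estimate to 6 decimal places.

Error is O(h^2); halving h shrinks it by 2^2 = 4.
4*4.0700636208 = 16.2802544832; subtract 4.5921400811 → 11.6881144021
R = 11.6881144021/3 = 3.8960381340
Correction |R − A(h/2)| = 1.740e-01; gap |A(h/2) − A(h)| = 5.221e-01.

3.896038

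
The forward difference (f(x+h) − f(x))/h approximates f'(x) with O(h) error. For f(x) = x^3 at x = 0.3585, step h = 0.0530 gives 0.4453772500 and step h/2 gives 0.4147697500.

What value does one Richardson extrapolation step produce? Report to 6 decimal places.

Error is O(h^1); halving h shrinks it by 2^1 = 2.
Weighted: 0.8295395000 − 0.4453772500 = 0.3841622500
0.3841622500 ÷ 1 = 0.3841622500
Shift from A(h/2): −0.0306075000.

0.384162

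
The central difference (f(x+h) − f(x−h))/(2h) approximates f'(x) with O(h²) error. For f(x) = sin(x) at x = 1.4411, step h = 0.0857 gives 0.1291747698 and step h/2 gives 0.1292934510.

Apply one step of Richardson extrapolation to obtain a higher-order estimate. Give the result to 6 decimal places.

r = 2, so 2^r = 4.
4*0.1292934510 = 0.5171738040; subtract 0.1291747698 → 0.3879990342
Divide by 2^2 − 1 = 3.
R = 0.3879990342/3 = 0.1293330114
Gap between inputs: 1.187e-04; correction applied: +0.0000395604.

0.129333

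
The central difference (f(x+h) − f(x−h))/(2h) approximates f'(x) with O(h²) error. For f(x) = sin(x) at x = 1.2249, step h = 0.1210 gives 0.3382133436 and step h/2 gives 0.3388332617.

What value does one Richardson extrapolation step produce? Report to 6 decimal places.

Order 2 gives 2^r = 4 and 2^r − 1 = 3.
Numerator 4×A(h/2) − A(h) = 4×0.3388332617 − 0.3382133436 = 1.0171197032
1.0171197032 ÷ 3 = 0.3390399011

0.339040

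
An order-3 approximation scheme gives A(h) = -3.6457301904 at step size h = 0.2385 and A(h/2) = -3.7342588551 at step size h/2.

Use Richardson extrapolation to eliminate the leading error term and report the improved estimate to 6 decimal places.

Method order is 3; weight 2^3 = 8.
8×(-3.7342588551) − (-3.6457301904) = -26.2283406504
Divide by 2^3 − 1 = 7.
Extrapolated: (-26.2283406504) / 7 = -3.7469058072
Gap between inputs: 8.853e-02; correction applied: −0.0126469521.

-3.746906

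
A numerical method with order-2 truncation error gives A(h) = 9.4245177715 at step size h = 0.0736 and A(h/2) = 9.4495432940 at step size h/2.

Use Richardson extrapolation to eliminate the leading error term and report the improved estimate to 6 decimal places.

r = 2: numerator weight 4, denominator 3.
Top: 4(9.4495432940) − (9.4245177715) = 28.3736554045
Denominator 4 − 1 = 3.
Extrapolated: 28.3736554045 / 3 = 9.4578851348
Gap between inputs: 2.503e-02; correction applied: +0.0083418408.

9.457885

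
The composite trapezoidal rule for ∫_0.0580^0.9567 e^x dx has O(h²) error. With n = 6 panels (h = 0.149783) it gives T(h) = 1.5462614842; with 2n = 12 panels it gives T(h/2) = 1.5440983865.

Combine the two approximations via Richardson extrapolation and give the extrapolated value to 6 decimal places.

1.543377

Order 2 gives 2^r = 4 and 2^r − 1 = 3.
2^2×A(h/2) = 6.1763935460; minus A(h) gives 4.6301320618.
Divide by 2^2 − 1 = 3.
4.6301320618 ÷ 3 = 1.5433773539
Shift from A(h/2): −0.0007210326.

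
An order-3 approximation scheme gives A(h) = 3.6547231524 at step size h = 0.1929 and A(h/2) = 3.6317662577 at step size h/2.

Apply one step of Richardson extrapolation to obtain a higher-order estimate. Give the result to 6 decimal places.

3.628487

Order 3 gives 2^r = 8 and 2^r − 1 = 7.
A(h/2) − A(h) = 3.6317662577 − 3.6547231524 = -0.0229568947
Correction (A(h/2) − A(h))/(8 − 1) = (-0.0229568947)/7 = -0.0032795564
R = 3.6317662577 − 0.0032795564 = 3.6284867013
Gap between inputs: 2.296e-02; correction applied: −0.0032795564.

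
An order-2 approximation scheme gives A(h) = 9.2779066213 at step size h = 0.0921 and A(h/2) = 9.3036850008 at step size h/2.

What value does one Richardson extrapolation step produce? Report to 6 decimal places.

9.312278

The method has order 2: 2^2 = 4.
4×9.3036850008 − 9.2779066213 = 27.9368333819
R = 27.9368333819/3 = 9.3122777940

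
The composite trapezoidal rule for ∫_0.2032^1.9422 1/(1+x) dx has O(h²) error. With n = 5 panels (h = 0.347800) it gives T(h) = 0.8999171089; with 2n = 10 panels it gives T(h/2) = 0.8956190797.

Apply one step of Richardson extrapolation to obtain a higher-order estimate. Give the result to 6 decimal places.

0.894186

Method order is 2; weight 2^2 = 4.
Top: 4(0.8956190797) − (0.8999171089) = 2.6825592099
Divide by 2^2 − 1 = 3.
R = 2.6825592099/3 = 0.8941864033
Gap between inputs: 4.298e-03; correction applied: −0.0014326764.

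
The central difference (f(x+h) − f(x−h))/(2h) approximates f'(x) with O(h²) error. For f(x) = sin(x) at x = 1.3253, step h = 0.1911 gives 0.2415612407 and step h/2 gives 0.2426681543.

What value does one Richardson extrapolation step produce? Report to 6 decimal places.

0.243037

Method order is 2; weight 2^2 = 4.
2^2 × A(h/2) = 0.9706726172; minus A(h) gives 0.7291113765.
0.7291113765 ÷ 3 = 0.2430371255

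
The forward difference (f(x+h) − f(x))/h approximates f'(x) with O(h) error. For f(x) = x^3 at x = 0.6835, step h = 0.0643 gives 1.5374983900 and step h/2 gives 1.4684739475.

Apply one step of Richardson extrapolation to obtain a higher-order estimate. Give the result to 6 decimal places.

1.399450

r = 1, so 2^r = 2.
Weighted: 2.9369478950 − 1.5374983900 = 1.3994495050
Denominator 2 − 1 = 1.
So the Richardson estimate is 1.3994495050.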